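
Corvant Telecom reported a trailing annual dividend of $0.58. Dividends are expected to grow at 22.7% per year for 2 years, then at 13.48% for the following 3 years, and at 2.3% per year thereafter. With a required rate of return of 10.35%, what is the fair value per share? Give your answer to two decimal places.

$13.55

Three-stage DDM. Project D₁…D_5; terminal Gordon value at t=5 with g = 0.023; discount at r = 0.1035.
D_1 = 0.7117
D_2 = 0.8732
D_3 = 0.9909
D_4 = 1.1245
D_5 = 1.2761
TV_5 = 1.3054/(0.1035−0.023) = 16.2164
P₀ = Σ Dₜ/(1+r)ᵗ + TV_5/(1+r)^5 = 13.5481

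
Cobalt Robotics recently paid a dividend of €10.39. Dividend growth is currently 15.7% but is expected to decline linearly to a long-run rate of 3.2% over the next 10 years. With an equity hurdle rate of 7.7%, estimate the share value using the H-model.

H-model: P₀ = D₀[(1+g_L) + H(g_S−g_L)]/(r−g_L), with H = 10/2 = 5.
P₀ = 10.39 × [(1+0.032) + 5×(0.157−0.032)] / (0.077−0.032)
   = 10.39 × 1.6570 / 0.045 = 382.5829

€382.58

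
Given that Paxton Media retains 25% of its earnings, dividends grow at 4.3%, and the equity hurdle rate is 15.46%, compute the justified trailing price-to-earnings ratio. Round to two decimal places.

Payout ratio b = 1 − 0.25 = 0.75.
Justified trailing P/E = b(1+g)/(r−g) = 0.75×(1+0.043)/(0.1546−0.043) = 7.0094

7.01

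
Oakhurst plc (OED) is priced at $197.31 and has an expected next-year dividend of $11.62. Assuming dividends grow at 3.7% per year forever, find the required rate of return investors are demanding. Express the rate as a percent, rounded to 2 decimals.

9.59%

Rearranging the constant-growth DDM: r = D₁/P₀ + g.
r = 11.6200 / 197.31 + 0.037 = 0.05889 + 0.037 = 0.09589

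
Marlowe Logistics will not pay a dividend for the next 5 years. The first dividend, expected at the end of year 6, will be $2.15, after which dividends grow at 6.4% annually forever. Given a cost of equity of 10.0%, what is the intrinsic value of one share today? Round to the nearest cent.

Deferred-dividend DDM. At t=5 the remaining stream is a growing perpetuity with first payment D_6 = 2.15.
V_5 = D_6/(r−g) = 2.15/(0.1−0.064) = 59.7222
P₀ = V_5/(1+r)^5 = 59.7222/(1+0.1)^5 = 37.0828

$37.08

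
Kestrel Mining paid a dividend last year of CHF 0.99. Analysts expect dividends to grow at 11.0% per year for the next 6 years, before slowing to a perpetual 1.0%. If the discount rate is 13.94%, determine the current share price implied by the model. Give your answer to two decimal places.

CHF 12.03

Two-stage DDM. Project D₁…D_6 at 0.11, terminal growth 0.01, discount at r = 0.1394.
D_1 = 1.0989
D_2 = 1.2198
D_3 = 1.3540
D_4 = 1.5029
D_5 = 1.6682
D_6 = 1.8517
Terminal value at t=6: TV = D_7/(r−g) = 1.8702/(0.1394−0.01) = 14.4531
P₀ = 1.0989/(1+0.1394)^1 + 1.2198/(1+0.1394)^2 + 1.3540/(1+0.1394)^3 + 1.5029/(1+0.1394)^4 + 1.6682/(1+0.1394)^5 + 1.8517/(1+0.1394)^6 + 14.4531/(1+0.1394)^6 = 12.0315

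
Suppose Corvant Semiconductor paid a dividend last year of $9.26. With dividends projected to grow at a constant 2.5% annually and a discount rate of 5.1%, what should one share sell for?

$365.06

Gordon growth model: P₀ = D₁/(r − g). D₁ = 9.26 × (1 + 0.025) = 9.4915.
P₀ = 9.4915 / (0.051 − 0.025) = 9.4915 / 0.026 = 365.0577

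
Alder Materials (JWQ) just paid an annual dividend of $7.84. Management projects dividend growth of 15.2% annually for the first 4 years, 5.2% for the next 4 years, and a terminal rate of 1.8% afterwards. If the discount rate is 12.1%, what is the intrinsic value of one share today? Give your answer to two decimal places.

$130.53

Three-stage DDM. Project D₁…D_8; terminal Gordon value at t=8 with g = 0.018; discount at r = 0.121.
D_1 = 9.0317
D_2 = 10.4045
D_3 = 11.9860
D_4 = 13.8078
D_5 = 14.5259
D_6 = 15.2812
D_7 = 16.0758
D_8 = 16.9118
TV_8 = 17.2162/(0.121−0.018) = 167.1473
P₀ = Σ Dₜ/(1+r)ᵗ + TV_8/(1+r)^8 = 130.5312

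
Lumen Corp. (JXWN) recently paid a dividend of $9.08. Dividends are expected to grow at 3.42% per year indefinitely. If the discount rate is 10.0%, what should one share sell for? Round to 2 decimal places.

Gordon growth model: P₀ = D₁/(r − g). D₁ = 9.08 × (1 + 0.0342) = 9.3905.
P₀ = 9.3905 / (0.1 − 0.0342) = 9.3905 / 0.0658 = 142.7133

$142.71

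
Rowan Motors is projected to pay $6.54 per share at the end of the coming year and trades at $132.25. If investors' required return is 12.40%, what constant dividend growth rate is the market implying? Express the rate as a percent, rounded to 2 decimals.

7.45%

From P₀ = D₁/(r − g), the implied growth is g = r − D₁/P₀.
g = 0.124 − 6.54/132.25 = 0.124 − 0.04945 = 0.07455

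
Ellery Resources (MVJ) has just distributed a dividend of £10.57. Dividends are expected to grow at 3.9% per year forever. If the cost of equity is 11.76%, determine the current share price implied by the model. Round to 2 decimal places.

£139.72

Gordon growth model: P₀ = D₁/(r − g). D₁ = 10.57 × (1 + 0.039) = 10.9822.
P₀ = 10.9822 / (0.1176 − 0.039) = 10.9822 / 0.0786 = 139.7230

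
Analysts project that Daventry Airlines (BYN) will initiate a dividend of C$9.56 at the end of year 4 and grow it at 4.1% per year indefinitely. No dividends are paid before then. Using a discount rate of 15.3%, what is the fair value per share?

Deferred-dividend DDM. At t=3 the remaining stream is a growing perpetuity with first payment D_4 = 9.56.
V_3 = D_4/(r−g) = 9.56/(0.153−0.041) = 85.3571
P₀ = V_3/(1+r)^3 = 85.3571/(1+0.153)^3 = 55.6868

C$55.69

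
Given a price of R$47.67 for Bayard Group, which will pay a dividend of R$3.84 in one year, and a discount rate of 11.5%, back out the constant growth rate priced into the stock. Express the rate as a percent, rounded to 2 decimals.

3.44%

From P₀ = D₁/(r − g), the implied growth is g = r − D₁/P₀.
g = 0.115 − 3.84/47.67 = 0.115 − 0.08055 = 0.03445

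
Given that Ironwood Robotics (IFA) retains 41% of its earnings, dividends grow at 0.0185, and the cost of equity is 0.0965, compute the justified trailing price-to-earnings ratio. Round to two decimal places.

7.70

Payout ratio b = 1 − 0.41 = 0.59.
Justified trailing P/E = b(1+g)/(r−g) = 0.59×(1+0.0185)/(0.0965−0.0185) = 7.7040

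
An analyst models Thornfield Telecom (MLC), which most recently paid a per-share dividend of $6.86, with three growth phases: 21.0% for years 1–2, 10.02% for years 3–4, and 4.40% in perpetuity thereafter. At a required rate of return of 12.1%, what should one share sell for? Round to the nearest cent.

Three-stage DDM. Project D₁…D_4; terminal Gordon value at t=4 with g = 0.044; discount at r = 0.121.
D_1 = 8.3006
D_2 = 10.0437
D_3 = 11.0501
D_4 = 12.1573
TV_4 = 12.6923/(0.121−0.044) = 164.8344
P₀ = Σ Dₜ/(1+r)ᵗ + TV_4/(1+r)^4 = 135.3220

$135.32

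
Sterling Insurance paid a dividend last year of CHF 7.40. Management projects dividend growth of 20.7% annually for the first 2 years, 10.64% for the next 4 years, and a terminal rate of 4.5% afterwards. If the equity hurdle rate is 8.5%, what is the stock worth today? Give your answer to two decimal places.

CHF 314.55

Three-stage DDM. Project D₁…D_6; terminal Gordon value at t=6 with g = 0.045; discount at r = 0.085.
D_1 = 8.9318
D_2 = 10.7807
D_3 = 11.9277
D_4 = 13.1969
D_5 = 14.6010
D_6 = 16.1546
TV_6 = 16.8815/(0.085−0.045) = 422.0377
P₀ = Σ Dₜ/(1+r)ᵗ + TV_6/(1+r)^6 = 314.5487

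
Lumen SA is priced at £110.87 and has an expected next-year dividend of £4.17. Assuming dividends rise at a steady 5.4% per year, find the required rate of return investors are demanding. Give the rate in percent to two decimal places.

9.16%

Rearranging the constant-growth DDM: r = D₁/P₀ + g.
r = 4.1700 / 110.87 + 0.054 = 0.03761 + 0.054 = 0.09161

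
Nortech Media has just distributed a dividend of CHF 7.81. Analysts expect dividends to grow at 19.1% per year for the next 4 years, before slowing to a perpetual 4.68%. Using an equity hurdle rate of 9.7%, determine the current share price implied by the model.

Two-stage DDM. Project D₁…D_4 at 0.191, terminal growth 0.0468, discount at r = 0.097.
D_1 = 9.3017
D_2 = 11.0783
D_3 = 13.1943
D_4 = 15.7144
Terminal value at t=4: TV = D_5/(r−g) = 16.4498/(0.097−0.0468) = 327.6861
P₀ = 9.3017/(1+0.097)^1 + 11.0783/(1+0.097)^2 + 13.1943/(1+0.097)^3 + 15.7144/(1+0.097)^4 + 327.6861/(1+0.097)^4 = 264.8031

CHF 264.80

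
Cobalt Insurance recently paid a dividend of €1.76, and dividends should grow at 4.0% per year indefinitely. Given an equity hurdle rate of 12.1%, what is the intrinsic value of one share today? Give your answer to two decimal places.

Gordon growth model: P₀ = D₁/(r − g). D₁ = 1.76 × (1 + 0.04) = 1.8304.
P₀ = 1.8304 / (0.121 − 0.04) = 1.8304 / 0.081 = 22.5975

€22.60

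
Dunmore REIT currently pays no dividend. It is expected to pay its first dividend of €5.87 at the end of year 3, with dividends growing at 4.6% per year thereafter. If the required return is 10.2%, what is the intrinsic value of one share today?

Deferred-dividend DDM. At t=2 the remaining stream is a growing perpetuity with first payment D_3 = 5.87.
V_2 = D_3/(r−g) = 5.87/(0.102−0.046) = 104.8214
P₀ = V_2/(1+r)^2 = 104.8214/(1+0.102)^2 = 86.3151

€86.32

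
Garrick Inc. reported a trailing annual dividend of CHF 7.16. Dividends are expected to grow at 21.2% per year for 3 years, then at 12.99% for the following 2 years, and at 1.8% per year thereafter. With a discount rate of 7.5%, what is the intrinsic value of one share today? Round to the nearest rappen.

CHF 252.01

Three-stage DDM. Project D₁…D_5; terminal Gordon value at t=5 with g = 0.018; discount at r = 0.075.
D_1 = 8.6779
D_2 = 10.5176
D_3 = 12.7474
D_4 = 14.4033
D_5 = 16.2742
TV_5 = 16.5672/(0.075−0.018) = 290.6523
P₀ = Σ Dₜ/(1+r)ᵗ + TV_5/(1+r)^5 = 252.0124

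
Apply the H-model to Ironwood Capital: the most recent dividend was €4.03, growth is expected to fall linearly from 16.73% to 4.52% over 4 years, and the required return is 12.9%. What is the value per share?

H-model: P₀ = D₀[(1+g_L) + H(g_S−g_L)]/(r−g_L), with H = 4/2 = 2.
P₀ = 4.03 × [(1+0.0452) + 2×(0.1673−0.0452)] / (0.129−0.0452)
   = 4.03 × 1.2894 / 0.0838 = 62.0081

€62.01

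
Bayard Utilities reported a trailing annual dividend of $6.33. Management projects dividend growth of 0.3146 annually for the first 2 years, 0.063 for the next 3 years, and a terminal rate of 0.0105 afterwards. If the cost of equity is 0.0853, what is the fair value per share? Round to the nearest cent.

$161.58

Three-stage DDM. Project D₁…D_5; terminal Gordon value at t=5 with g = 0.0105; discount at r = 0.0853.
D_1 = 8.3214
D_2 = 10.9393
D_3 = 11.6285
D_4 = 12.3611
D_5 = 13.1399
TV_5 = 13.2778/(0.0853−0.0105) = 177.5111
P₀ = Σ Dₜ/(1+r)ᵗ + TV_5/(1+r)^5 = 161.5772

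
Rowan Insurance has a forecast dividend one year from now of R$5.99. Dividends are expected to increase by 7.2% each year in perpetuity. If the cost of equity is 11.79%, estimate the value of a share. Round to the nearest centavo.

R$130.50

Gordon growth model: P₀ = D₁/(r − g), with D₁ = 5.99 given directly.
P₀ = 5.9900 / (0.1179 − 0.072) = 5.9900 / 0.0459 = 130.5011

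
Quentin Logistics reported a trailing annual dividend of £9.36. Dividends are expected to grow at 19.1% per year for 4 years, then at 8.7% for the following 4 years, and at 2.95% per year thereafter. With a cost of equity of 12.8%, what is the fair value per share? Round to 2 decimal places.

Three-stage DDM. Project D₁…D_8; terminal Gordon value at t=8 with g = 0.0295; discount at r = 0.128.
D_1 = 11.1478
D_2 = 13.2770
D_3 = 15.8129
D_4 = 18.8331
D_5 = 20.4716
D_6 = 22.2527
D_7 = 24.1886
D_8 = 26.2931
TV_8 = 27.0687/(0.128−0.0295) = 274.8092
P₀ = Σ Dₜ/(1+r)ᵗ + TV_8/(1+r)^8 = 190.2695

£190.27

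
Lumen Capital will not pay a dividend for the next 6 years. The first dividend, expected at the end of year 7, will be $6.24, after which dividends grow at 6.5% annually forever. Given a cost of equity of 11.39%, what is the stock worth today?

Deferred-dividend DDM. At t=6 the remaining stream is a growing perpetuity with first payment D_7 = 6.24.
V_6 = D_7/(r−g) = 6.24/(0.1139−0.065) = 127.6074
P₀ = V_6/(1+r)^6 = 127.6074/(1+0.1139)^6 = 66.8034

$66.80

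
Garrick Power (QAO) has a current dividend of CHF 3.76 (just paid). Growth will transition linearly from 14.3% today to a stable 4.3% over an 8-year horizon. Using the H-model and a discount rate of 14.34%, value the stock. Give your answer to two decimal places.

H-model: P₀ = D₀[(1+g_L) + H(g_S−g_L)]/(r−g_L), with H = 8/2 = 4.
P₀ = 3.76 × [(1+0.043) + 4×(0.143−0.043)] / (0.1434−0.043)
   = 3.76 × 1.4430 / 0.1004 = 54.0406

CHF 54.04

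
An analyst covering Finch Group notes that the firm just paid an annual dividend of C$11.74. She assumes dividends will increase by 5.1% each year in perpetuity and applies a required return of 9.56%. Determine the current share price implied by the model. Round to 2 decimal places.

C$276.65

Gordon growth model: P₀ = D₁/(r − g). D₁ = 11.74 × (1 + 0.051) = 12.3387.
P₀ = 12.3387 / (0.0956 − 0.051) = 12.3387 / 0.0446 = 276.6534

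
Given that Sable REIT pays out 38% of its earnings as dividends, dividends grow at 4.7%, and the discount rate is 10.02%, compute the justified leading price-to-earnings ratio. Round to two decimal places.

7.14

Justified leading P/E = b/(r−g) = 0.38/(0.1002−0.047) = 7.1429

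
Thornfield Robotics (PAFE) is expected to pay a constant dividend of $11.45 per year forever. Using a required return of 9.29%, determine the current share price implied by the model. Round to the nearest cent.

$123.25

Zero-growth DDM (perpetuity): P₀ = D/r = 11.45 / 0.0929 = 123.2508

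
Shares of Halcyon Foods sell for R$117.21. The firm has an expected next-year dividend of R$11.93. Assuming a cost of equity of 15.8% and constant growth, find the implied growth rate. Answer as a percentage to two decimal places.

From P₀ = D₁/(r − g), the implied growth is g = r − D₁/P₀.
g = 0.158 − 11.93/117.21 = 0.158 − 0.10178 = 0.05622

5.62%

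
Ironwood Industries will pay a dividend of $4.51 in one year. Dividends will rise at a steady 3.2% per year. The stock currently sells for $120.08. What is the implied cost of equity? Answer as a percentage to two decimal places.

6.96%

Rearranging the constant-growth DDM: r = D₁/P₀ + g.
r = 4.5100 / 120.08 + 0.032 = 0.03756 + 0.032 = 0.06956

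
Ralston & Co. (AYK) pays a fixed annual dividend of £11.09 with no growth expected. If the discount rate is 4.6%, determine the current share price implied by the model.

Zero-growth DDM (perpetuity): P₀ = D/r = 11.09 / 0.046 = 241.0870

£241.09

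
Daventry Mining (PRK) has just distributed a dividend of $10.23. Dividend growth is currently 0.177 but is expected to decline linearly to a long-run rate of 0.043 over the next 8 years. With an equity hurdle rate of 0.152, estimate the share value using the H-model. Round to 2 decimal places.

H-model: P₀ = D₀[(1+g_L) + H(g_S−g_L)]/(r−g_L), with H = 8/2 = 4.
P₀ = 10.23 × [(1+0.043) + 4×(0.177−0.043)] / (0.152−0.043)
   = 10.23 × 1.5790 / 0.109 = 148.1942

$148.19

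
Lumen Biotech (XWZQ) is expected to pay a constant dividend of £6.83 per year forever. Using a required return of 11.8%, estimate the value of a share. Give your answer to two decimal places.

£57.88

Zero-growth DDM (perpetuity): P₀ = D/r = 6.83 / 0.118 = 57.8814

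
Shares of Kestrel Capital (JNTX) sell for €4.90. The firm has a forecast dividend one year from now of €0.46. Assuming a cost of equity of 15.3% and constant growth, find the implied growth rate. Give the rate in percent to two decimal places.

5.91%

From P₀ = D₁/(r − g), the implied growth is g = r − D₁/P₀.
g = 0.153 − 0.46/4.90 = 0.153 − 0.09388 = 0.05912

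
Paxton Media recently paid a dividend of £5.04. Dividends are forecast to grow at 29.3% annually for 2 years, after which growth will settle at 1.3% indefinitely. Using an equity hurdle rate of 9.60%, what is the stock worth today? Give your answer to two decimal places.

£98.57

Two-stage DDM. Project D₁…D_2 at 0.293, terminal growth 0.013, discount at r = 0.096.
D_1 = 6.5167
D_2 = 8.4261
Terminal value at t=2: TV = D_3/(r−g) = 8.5357/(0.096−0.013) = 102.8393
P₀ = 6.5167/(1+0.096)^1 + 8.4261/(1+0.096)^2 + 102.8393/(1+0.096)^2 = 98.5732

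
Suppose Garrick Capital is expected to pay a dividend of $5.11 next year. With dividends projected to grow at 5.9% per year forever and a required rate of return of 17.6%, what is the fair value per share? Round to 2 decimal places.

$43.68

Gordon growth model: P₀ = D₁/(r − g), with D₁ = 5.11 given directly.
P₀ = 5.1100 / (0.176 − 0.059) = 5.1100 / 0.117 = 43.6752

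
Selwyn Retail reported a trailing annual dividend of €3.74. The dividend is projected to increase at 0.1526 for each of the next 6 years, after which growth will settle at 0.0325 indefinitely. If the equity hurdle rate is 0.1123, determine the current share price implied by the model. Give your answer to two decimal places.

€85.37

Two-stage DDM. Project D₁…D_6 at 0.1526, terminal growth 0.0325, discount at r = 0.1123.
D_1 = 4.3107
D_2 = 4.9685
D_3 = 5.7267
D_4 = 6.6006
D_5 = 7.6079
D_6 = 8.7689
Terminal value at t=6: TV = D_7/(r−g) = 9.0539/(0.1123−0.0325) = 113.4568
P₀ = 4.3107/(1+0.1123)^1 + 4.9685/(1+0.1123)^2 + 5.7267/(1+0.1123)^3 + 6.6006/(1+0.1123)^4 + 7.6079/(1+0.1123)^5 + 8.7689/(1+0.1123)^6 + 113.4568/(1+0.1123)^6 = 85.3737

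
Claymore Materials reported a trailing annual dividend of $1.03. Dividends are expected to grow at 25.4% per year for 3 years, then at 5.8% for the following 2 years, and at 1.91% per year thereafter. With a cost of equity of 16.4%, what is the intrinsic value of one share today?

$13.31

Three-stage DDM. Project D₁…D_5; terminal Gordon value at t=5 with g = 0.0191; discount at r = 0.164.
D_1 = 1.2916
D_2 = 1.6197
D_3 = 2.0311
D_4 = 2.1489
D_5 = 2.2735
TV_5 = 2.3170/(0.164−0.0191) = 15.9900
P₀ = Σ Dₜ/(1+r)ᵗ + TV_5/(1+r)^5 = 13.3107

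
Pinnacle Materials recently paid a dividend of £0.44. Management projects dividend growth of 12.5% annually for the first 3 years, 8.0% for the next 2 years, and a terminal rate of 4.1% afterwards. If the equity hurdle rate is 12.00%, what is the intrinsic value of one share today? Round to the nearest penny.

£7.64

Three-stage DDM. Project D₁…D_5; terminal Gordon value at t=5 with g = 0.041; discount at r = 0.12.
D_1 = 0.4950
D_2 = 0.5569
D_3 = 0.6265
D_4 = 0.6766
D_5 = 0.7307
TV_5 = 0.7607/(0.12−0.041) = 9.6290
P₀ = Σ Dₜ/(1+r)ᵗ + TV_5/(1+r)^5 = 7.6402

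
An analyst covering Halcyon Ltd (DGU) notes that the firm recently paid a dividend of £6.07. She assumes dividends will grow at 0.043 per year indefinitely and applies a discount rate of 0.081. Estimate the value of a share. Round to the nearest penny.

£166.61

Gordon growth model: P₀ = D₁/(r − g). D₁ = 6.07 × (1 + 0.043) = 6.3310.
P₀ = 6.3310 / (0.081 − 0.043) = 6.3310 / 0.038 = 166.6055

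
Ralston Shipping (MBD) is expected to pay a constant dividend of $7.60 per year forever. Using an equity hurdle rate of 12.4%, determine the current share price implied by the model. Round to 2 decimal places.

Zero-growth DDM (perpetuity): P₀ = D/r = 7.60 / 0.124 = 61.2903

$61.29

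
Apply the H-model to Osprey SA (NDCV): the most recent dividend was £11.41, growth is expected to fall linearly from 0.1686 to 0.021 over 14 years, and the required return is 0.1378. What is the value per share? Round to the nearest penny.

£200.67

H-model: P₀ = D₀[(1+g_L) + H(g_S−g_L)]/(r−g_L), with H = 14/2 = 7.
P₀ = 11.41 × [(1+0.021) + 7×(0.1686−0.021)] / (0.1378−0.021)
   = 11.41 × 2.0542 / 0.1168 = 200.6714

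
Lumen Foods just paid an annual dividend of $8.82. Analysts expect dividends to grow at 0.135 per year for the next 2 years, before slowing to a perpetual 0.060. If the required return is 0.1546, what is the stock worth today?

$112.70

Two-stage DDM. Project D₁…D_2 at 0.135, terminal growth 0.06, discount at r = 0.1546.
D_1 = 10.0107
D_2 = 11.3621
Terminal value at t=2: TV = D_3/(r−g) = 12.0439/(0.1546−0.06) = 127.3137
P₀ = 10.0107/(1+0.1546)^1 + 11.3621/(1+0.1546)^2 + 127.3137/(1+0.1546)^2 = 112.6953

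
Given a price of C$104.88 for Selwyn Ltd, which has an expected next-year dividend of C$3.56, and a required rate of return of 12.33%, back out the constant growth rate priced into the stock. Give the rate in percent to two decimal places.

From P₀ = D₁/(r − g), the implied growth is g = r − D₁/P₀.
g = 0.1233 − 3.56/104.88 = 0.1233 − 0.03394 = 0.08936

8.94%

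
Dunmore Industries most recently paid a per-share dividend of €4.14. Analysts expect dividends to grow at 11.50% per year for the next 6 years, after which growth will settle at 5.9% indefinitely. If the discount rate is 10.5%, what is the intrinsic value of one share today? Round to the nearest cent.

Two-stage DDM. Project D₁…D_6 at 0.115, terminal growth 0.059, discount at r = 0.105.
D_1 = 4.6161
D_2 = 5.1470
D_3 = 5.7389
D_4 = 6.3988
D_5 = 7.1347
D_6 = 7.9552
Terminal value at t=6: TV = D_7/(r−g) = 8.4245/(0.105−0.059) = 183.1419
P₀ = 4.6161/(1+0.105)^1 + 5.1470/(1+0.105)^2 + 5.7389/(1+0.105)^3 + 6.3988/(1+0.105)^4 + 7.1347/(1+0.105)^5 + 7.9552/(1+0.105)^6 + 183.1419/(1+0.105)^6 = 126.2425

€126.24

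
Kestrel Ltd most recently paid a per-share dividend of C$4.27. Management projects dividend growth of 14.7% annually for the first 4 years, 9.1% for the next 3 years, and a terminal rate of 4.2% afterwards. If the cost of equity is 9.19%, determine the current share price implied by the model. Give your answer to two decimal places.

Three-stage DDM. Project D₁…D_7; terminal Gordon value at t=7 with g = 0.042; discount at r = 0.0919.
D_1 = 4.8977
D_2 = 5.6177
D_3 = 6.4434
D_4 = 7.3906
D_5 = 8.0632
D_6 = 8.7969
D_7 = 9.5974
TV_7 = 10.0005/(0.0919−0.042) = 200.4117
P₀ = Σ Dₜ/(1+r)ᵗ + TV_7/(1+r)^7 = 143.2222

C$143.22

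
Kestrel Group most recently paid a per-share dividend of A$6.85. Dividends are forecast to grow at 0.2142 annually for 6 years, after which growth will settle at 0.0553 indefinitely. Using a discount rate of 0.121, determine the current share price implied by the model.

Two-stage DDM. Project D₁…D_6 at 0.2142, terminal growth 0.0553, discount at r = 0.121.
D_1 = 8.3173
D_2 = 10.0988
D_3 = 12.2620
D_4 = 14.8885
D_5 = 18.0776
D_6 = 21.9499
Terminal value at t=6: TV = D_7/(r−g) = 23.1637/(0.121−0.0553) = 352.5677
P₀ = 8.3173/(1+0.121)^1 + 10.0988/(1+0.121)^2 + 12.2620/(1+0.121)^3 + 14.8885/(1+0.121)^4 + 18.0776/(1+0.121)^5 + 21.9499/(1+0.121)^6 + 352.5677/(1+0.121)^6 = 232.5296

A$232.53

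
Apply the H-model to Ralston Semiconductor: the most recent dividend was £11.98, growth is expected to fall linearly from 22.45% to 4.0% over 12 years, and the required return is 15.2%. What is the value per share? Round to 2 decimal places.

£229.65

H-model: P₀ = D₀[(1+g_L) + H(g_S−g_L)]/(r−g_L), with H = 12/2 = 6.
P₀ = 11.98 × [(1+0.04) + 6×(0.2245−0.04)] / (0.152−0.04)
   = 11.98 × 2.1470 / 0.112 = 229.6523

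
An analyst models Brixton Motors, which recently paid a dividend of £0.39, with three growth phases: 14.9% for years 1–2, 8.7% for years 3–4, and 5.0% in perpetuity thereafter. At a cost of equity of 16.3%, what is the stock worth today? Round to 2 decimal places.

£4.54

Three-stage DDM. Project D₁…D_4; terminal Gordon value at t=4 with g = 0.05; discount at r = 0.163.
D_1 = 0.4481
D_2 = 0.5149
D_3 = 0.5597
D_4 = 0.6084
TV_4 = 0.6388/(0.163−0.05) = 5.6529
P₀ = Σ Dₜ/(1+r)ᵗ + TV_4/(1+r)^4 = 4.5443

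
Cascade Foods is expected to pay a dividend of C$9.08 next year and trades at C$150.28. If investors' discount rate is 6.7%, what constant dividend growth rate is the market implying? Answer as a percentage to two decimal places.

From P₀ = D₁/(r − g), the implied growth is g = r − D₁/P₀.
g = 0.067 − 9.08/150.28 = 0.067 − 0.06042 = 0.00658

0.66%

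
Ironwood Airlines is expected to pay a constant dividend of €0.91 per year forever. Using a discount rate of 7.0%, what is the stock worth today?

Zero-growth DDM (perpetuity): P₀ = D/r = 0.91 / 0.07 = 13.0000

€13.00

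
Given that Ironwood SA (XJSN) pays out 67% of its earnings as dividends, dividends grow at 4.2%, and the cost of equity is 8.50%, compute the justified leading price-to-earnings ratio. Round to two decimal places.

15.58

Justified leading P/E = b/(r−g) = 0.67/(0.085−0.042) = 15.5814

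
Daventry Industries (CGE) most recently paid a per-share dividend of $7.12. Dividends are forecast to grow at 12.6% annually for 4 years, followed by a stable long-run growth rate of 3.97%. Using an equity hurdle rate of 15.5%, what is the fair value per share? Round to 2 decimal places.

Two-stage DDM. Project D₁…D_4 at 0.126, terminal growth 0.0397, discount at r = 0.155.
D_1 = 8.0171
D_2 = 9.0273
D_3 = 10.1647
D_4 = 11.4455
Terminal value at t=4: TV = D_5/(r−g) = 11.8999/(0.155−0.0397) = 103.2077
P₀ = 8.0171/(1+0.155)^1 + 9.0273/(1+0.155)^2 + 10.1647/(1+0.155)^3 + 11.4455/(1+0.155)^4 + 103.2077/(1+0.155)^4 = 84.7308

$84.73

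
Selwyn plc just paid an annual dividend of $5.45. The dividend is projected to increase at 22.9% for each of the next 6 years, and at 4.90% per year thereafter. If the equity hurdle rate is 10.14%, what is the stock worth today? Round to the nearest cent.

Two-stage DDM. Project D₁…D_6 at 0.229, terminal growth 0.049, discount at r = 0.1014.
D_1 = 6.6981
D_2 = 8.2319
D_3 = 10.1170
D_4 = 12.4338
D_5 = 15.2811
D_6 = 18.7805
Terminal value at t=6: TV = D_7/(r−g) = 19.7008/(0.1014−0.049) = 375.9690
P₀ = 6.6981/(1+0.1014)^1 + 8.2319/(1+0.1014)^2 + 10.1170/(1+0.1014)^3 + 12.4338/(1+0.1014)^4 + 15.2811/(1+0.1014)^5 + 18.7805/(1+0.1014)^6 + 375.9690/(1+0.1014)^6 = 259.4488

$259.45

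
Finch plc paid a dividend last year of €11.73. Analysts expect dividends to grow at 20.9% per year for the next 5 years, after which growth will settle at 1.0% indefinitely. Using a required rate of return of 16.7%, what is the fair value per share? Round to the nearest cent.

€155.35

Two-stage DDM. Project D₁…D_5 at 0.209, terminal growth 0.01, discount at r = 0.167.
D_1 = 14.1816
D_2 = 17.1455
D_3 = 20.7289
D_4 = 25.0613
D_5 = 30.2991
Terminal value at t=5: TV = D_6/(r−g) = 30.6021/(0.167−0.01) = 194.9177
P₀ = 14.1816/(1+0.167)^1 + 17.1455/(1+0.167)^2 + 20.7289/(1+0.167)^3 + 25.0613/(1+0.167)^4 + 30.2991/(1+0.167)^5 + 194.9177/(1+0.167)^5 = 155.3473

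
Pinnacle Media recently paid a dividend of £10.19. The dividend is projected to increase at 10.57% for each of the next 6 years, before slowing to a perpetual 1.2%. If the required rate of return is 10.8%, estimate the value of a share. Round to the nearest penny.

£166.79

Two-stage DDM. Project D₁…D_6 at 0.1057, terminal growth 0.012, discount at r = 0.108.
D_1 = 11.2671
D_2 = 12.4580
D_3 = 13.7748
D_4 = 15.2308
D_5 = 16.8407
D_6 = 18.6208
Terminal value at t=6: TV = D_7/(r−g) = 18.8442/(0.108−0.012) = 196.2941
P₀ = 11.2671/(1+0.108)^1 + 12.4580/(1+0.108)^2 + 13.7748/(1+0.108)^3 + 15.2308/(1+0.108)^4 + 16.8407/(1+0.108)^5 + 18.6208/(1+0.108)^6 + 196.2941/(1+0.108)^6 = 166.7859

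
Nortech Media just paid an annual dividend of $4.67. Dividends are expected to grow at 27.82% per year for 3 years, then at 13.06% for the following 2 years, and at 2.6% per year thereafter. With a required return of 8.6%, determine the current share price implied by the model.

$176.88

Three-stage DDM. Project D₁…D_5; terminal Gordon value at t=5 with g = 0.026; discount at r = 0.086.
D_1 = 5.9692
D_2 = 7.6298
D_3 = 9.7524
D_4 = 11.0261
D_5 = 12.4661
TV_5 = 12.7902/(0.086−0.026) = 213.1706
P₀ = Σ Dₜ/(1+r)ᵗ + TV_5/(1+r)^5 = 176.8759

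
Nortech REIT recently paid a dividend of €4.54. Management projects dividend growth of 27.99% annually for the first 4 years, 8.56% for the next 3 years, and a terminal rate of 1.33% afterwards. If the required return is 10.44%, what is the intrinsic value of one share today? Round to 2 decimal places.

Three-stage DDM. Project D₁…D_7; terminal Gordon value at t=7 with g = 0.0133; discount at r = 0.1044.
D_1 = 5.8107
D_2 = 7.4372
D_3 = 9.5188
D_4 = 12.1832
D_5 = 13.2260
D_6 = 14.3582
D_7 = 15.5873
TV_7 = 15.7946/(0.1044−0.0133) = 173.3761
P₀ = Σ Dₜ/(1+r)ᵗ + TV_7/(1+r)^7 = 136.8739

€136.87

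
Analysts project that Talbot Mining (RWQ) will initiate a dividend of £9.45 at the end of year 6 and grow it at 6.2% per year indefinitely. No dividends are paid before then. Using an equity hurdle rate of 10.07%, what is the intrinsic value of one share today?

£151.14

Deferred-dividend DDM. At t=5 the remaining stream is a growing perpetuity with first payment D_6 = 9.45.
V_5 = D_6/(r−g) = 9.45/(0.1007−0.062) = 244.1860
P₀ = V_5/(1+r)^5 = 244.1860/(1+0.1007)^5 = 151.1388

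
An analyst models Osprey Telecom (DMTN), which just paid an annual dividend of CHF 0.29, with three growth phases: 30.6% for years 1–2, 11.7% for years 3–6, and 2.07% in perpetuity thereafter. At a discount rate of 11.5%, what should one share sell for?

Three-stage DDM. Project D₁…D_6; terminal Gordon value at t=6 with g = 0.0207; discount at r = 0.115.
D_1 = 0.3787
D_2 = 0.4946
D_3 = 0.5525
D_4 = 0.6171
D_5 = 0.6894
D_6 = 0.7700
TV_6 = 0.7860/(0.115−0.0207) = 8.3346
P₀ = Σ Dₜ/(1+r)ᵗ + TV_6/(1+r)^6 = 6.6736

CHF 6.67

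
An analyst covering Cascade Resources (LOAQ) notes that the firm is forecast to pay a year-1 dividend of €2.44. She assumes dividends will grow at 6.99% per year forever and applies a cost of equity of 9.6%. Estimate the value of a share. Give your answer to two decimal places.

Gordon growth model: P₀ = D₁/(r − g), with D₁ = 2.44 given directly.
P₀ = 2.4400 / (0.096 − 0.0699) = 2.4400 / 0.0261 = 93.4866

€93.49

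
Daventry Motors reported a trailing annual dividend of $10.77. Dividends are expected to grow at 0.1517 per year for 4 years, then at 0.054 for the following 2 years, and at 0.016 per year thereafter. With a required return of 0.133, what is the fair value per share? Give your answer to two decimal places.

Three-stage DDM. Project D₁…D_6; terminal Gordon value at t=6 with g = 0.016; discount at r = 0.133.
D_1 = 12.4038
D_2 = 14.2855
D_3 = 16.4526
D_4 = 18.9484
D_5 = 19.9716
D_6 = 21.0501
TV_6 = 21.3869/(0.133−0.016) = 182.7941
P₀ = Σ Dₜ/(1+r)ᵗ + TV_6/(1+r)^6 = 151.9491

$151.95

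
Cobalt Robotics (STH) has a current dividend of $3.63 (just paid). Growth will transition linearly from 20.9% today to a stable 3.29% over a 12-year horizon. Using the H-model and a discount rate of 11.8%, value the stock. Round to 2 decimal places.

$89.13

H-model: P₀ = D₀[(1+g_L) + H(g_S−g_L)]/(r−g_L), with H = 12/2 = 6.
P₀ = 3.63 × [(1+0.0329) + 6×(0.209−0.0329)] / (0.118−0.0329)
   = 3.63 × 2.0895 / 0.0851 = 89.1291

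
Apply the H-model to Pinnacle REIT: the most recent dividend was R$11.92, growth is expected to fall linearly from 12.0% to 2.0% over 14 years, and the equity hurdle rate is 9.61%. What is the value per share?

R$269.41

H-model: P₀ = D₀[(1+g_L) + H(g_S−g_L)]/(r−g_L), with H = 14/2 = 7.
P₀ = 11.92 × [(1+0.02) + 7×(0.12−0.02)] / (0.0961−0.02)
   = 11.92 × 1.7200 / 0.0761 = 269.4139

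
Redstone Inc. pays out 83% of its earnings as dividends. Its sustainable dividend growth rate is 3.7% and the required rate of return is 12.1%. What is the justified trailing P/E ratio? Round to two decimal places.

Justified trailing P/E = b(1+g)/(r−g) = 0.83×(1+0.037)/(0.121−0.037) = 10.2465

10.25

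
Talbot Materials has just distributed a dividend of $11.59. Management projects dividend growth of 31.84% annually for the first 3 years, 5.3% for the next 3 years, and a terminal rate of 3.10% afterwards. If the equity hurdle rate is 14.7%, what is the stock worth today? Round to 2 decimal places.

$211.89

Three-stage DDM. Project D₁…D_6; terminal Gordon value at t=6 with g = 0.031; discount at r = 0.147.
D_1 = 15.2803
D_2 = 20.1455
D_3 = 26.5598
D_4 = 27.9675
D_5 = 29.4498
D_6 = 31.0106
TV_6 = 31.9719/(0.147−0.031) = 275.6201
P₀ = Σ Dₜ/(1+r)ᵗ + TV_6/(1+r)^6 = 211.8871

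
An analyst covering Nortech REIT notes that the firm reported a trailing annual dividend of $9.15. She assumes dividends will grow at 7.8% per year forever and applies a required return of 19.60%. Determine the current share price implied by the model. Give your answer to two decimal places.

$83.59

Gordon growth model: P₀ = D₁/(r − g). D₁ = 9.15 × (1 + 0.078) = 9.8637.
P₀ = 9.8637 / (0.196 − 0.078) = 9.8637 / 0.118 = 83.5907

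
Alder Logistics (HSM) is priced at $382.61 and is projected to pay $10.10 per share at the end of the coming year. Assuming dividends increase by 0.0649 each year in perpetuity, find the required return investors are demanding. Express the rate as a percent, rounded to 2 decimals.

Rearranging the constant-growth DDM: r = D₁/P₀ + g.
r = 10.1000 / 382.61 + 0.0649 = 0.02640 + 0.0649 = 0.09130

9.13%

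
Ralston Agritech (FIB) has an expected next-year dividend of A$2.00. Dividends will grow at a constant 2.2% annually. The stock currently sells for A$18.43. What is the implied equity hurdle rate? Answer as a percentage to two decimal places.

13.05%

Rearranging the constant-growth DDM: r = D₁/P₀ + g.
r = 2.0000 / 18.43 + 0.022 = 0.10852 + 0.022 = 0.13052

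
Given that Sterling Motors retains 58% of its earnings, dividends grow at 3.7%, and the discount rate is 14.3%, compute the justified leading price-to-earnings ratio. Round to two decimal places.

3.96

Payout ratio b = 1 − 0.58 = 0.42.
Justified leading P/E = b/(r−g) = 0.42/(0.143−0.037) = 3.9623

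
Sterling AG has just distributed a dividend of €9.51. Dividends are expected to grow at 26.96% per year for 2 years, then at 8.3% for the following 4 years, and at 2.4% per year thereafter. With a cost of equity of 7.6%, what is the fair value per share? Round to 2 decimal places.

€345.87

Three-stage DDM. Project D₁…D_6; terminal Gordon value at t=6 with g = 0.024; discount at r = 0.076.
D_1 = 12.0739
D_2 = 15.3290
D_3 = 16.6013
D_4 = 17.9792
D_5 = 19.4715
D_6 = 21.0876
TV_6 = 21.5938/(0.076−0.024) = 415.2645
P₀ = Σ Dₜ/(1+r)ᵗ + TV_6/(1+r)^6 = 345.8668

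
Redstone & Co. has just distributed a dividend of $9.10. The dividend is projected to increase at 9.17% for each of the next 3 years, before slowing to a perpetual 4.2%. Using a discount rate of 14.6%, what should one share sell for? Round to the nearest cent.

Two-stage DDM. Project D₁…D_3 at 0.0917, terminal growth 0.042, discount at r = 0.146.
D_1 = 9.9345
D_2 = 10.8455
D_3 = 11.8400
Terminal value at t=3: TV = D_4/(r−g) = 12.3373/(0.146−0.042) = 118.6276
P₀ = 9.9345/(1+0.146)^1 + 10.8455/(1+0.146)^2 + 11.8400/(1+0.146)^3 + 118.6276/(1+0.146)^3 = 103.6129

$103.61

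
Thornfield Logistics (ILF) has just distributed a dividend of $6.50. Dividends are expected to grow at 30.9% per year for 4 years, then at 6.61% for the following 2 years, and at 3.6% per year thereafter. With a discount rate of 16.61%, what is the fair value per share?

Three-stage DDM. Project D₁…D_6; terminal Gordon value at t=6 with g = 0.036; discount at r = 0.1661.
D_1 = 8.5085
D_2 = 11.1376
D_3 = 14.5792
D_4 = 19.0841
D_5 = 20.3456
D_6 = 21.6904
TV_6 = 22.4713/(0.1661−0.036) = 172.7230
P₀ = Σ Dₜ/(1+r)ᵗ + TV_6/(1+r)^6 = 121.7624

$121.76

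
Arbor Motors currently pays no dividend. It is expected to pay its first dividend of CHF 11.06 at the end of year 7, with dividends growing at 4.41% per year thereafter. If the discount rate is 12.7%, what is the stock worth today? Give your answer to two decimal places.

CHF 65.11

Deferred-dividend DDM. At t=6 the remaining stream is a growing perpetuity with first payment D_7 = 11.06.
V_6 = D_7/(r−g) = 11.06/(0.127−0.0441) = 133.4138
P₀ = V_6/(1+r)^6 = 133.4138/(1+0.127)^6 = 65.1114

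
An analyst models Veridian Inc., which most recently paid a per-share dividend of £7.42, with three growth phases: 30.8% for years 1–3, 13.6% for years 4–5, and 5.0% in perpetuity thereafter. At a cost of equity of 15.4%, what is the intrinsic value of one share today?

Three-stage DDM. Project D₁…D_5; terminal Gordon value at t=5 with g = 0.05; discount at r = 0.154.
D_1 = 9.7054
D_2 = 12.6946
D_3 = 16.6046
D_4 = 18.8628
D_5 = 21.4281
TV_5 = 22.4995/(0.154−0.05) = 216.3415
P₀ = Σ Dₜ/(1+r)ᵗ + TV_5/(1+r)^5 = 155.5623

£155.56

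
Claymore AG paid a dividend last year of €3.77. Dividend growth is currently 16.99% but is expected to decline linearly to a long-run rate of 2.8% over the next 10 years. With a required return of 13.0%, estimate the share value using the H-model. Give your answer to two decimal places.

€64.22

H-model: P₀ = D₀[(1+g_L) + H(g_S−g_L)]/(r−g_L), with H = 10/2 = 5.
P₀ = 3.77 × [(1+0.028) + 5×(0.1699−0.028)] / (0.13−0.028)
   = 3.77 × 1.7375 / 0.102 = 64.2194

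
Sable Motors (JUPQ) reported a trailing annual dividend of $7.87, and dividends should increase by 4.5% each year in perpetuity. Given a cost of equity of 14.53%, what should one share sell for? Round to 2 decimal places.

$82.00

Gordon growth model: P₀ = D₁/(r − g). D₁ = 7.87 × (1 + 0.045) = 8.2241.
P₀ = 8.2241 / (0.1453 − 0.045) = 8.2241 / 0.1003 = 81.9955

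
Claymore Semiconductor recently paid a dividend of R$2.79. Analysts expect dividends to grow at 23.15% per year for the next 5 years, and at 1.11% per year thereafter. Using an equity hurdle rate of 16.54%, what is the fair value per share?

R$40.60

Two-stage DDM. Project D₁…D_5 at 0.2315, terminal growth 0.0111, discount at r = 0.1654.
D_1 = 3.4359
D_2 = 4.2313
D_3 = 5.2108
D_4 = 6.4171
D_5 = 7.9027
Terminal value at t=5: TV = D_6/(r−g) = 7.9904/(0.1654−0.0111) = 51.7851
P₀ = 3.4359/(1+0.1654)^1 + 4.2313/(1+0.1654)^2 + 5.2108/(1+0.1654)^3 + 6.4171/(1+0.1654)^4 + 7.9027/(1+0.1654)^5 + 51.7851/(1+0.1654)^5 = 40.6006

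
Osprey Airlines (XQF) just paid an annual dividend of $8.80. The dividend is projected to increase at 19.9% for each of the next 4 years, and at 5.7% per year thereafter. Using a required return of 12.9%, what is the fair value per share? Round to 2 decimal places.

$205.34

Two-stage DDM. Project D₁…D_4 at 0.199, terminal growth 0.057, discount at r = 0.129.
D_1 = 10.5512
D_2 = 12.6509
D_3 = 15.1684
D_4 = 18.1869
Terminal value at t=4: TV = D_5/(r−g) = 19.2236/(0.129−0.057) = 266.9942
P₀ = 10.5512/(1+0.129)^1 + 12.6509/(1+0.129)^2 + 15.1684/(1+0.129)^3 + 18.1869/(1+0.129)^4 + 266.9942/(1+0.129)^4 = 205.3386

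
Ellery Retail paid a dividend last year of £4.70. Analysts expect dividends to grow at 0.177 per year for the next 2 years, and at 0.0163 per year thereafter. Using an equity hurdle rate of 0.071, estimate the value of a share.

£116.31

Two-stage DDM. Project D₁…D_2 at 0.177, terminal growth 0.0163, discount at r = 0.071.
D_1 = 5.5319
D_2 = 6.5110
Terminal value at t=2: TV = D_3/(r−g) = 6.6172/(0.071−0.0163) = 120.9721
P₀ = 5.5319/(1+0.071)^1 + 6.5110/(1+0.071)^2 + 120.9721/(1+0.071)^2 = 116.3061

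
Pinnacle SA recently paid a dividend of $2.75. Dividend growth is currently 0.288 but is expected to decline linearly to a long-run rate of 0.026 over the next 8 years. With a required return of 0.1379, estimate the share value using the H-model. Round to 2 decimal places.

$50.97

H-model: P₀ = D₀[(1+g_L) + H(g_S−g_L)]/(r−g_L), with H = 8/2 = 4.
P₀ = 2.75 × [(1+0.026) + 4×(0.288−0.026)] / (0.1379−0.026)
   = 2.75 × 2.0740 / 0.1119 = 50.9696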